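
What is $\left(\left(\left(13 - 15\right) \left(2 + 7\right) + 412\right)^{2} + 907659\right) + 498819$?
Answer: $1561714$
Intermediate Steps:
$\left(\left(\left(13 - 15\right) \left(2 + 7\right) + 412\right)^{2} + 907659\right) + 498819 = \left(\left(\left(-2\right) 9 + 412\right)^{2} + 907659\right) + 498819 = \left(\left(-18 + 412\right)^{2} + 907659\right) + 498819 = \left(394^{2} + 907659\right) + 498819 = \left(155236 + 907659\right) + 498819 = 1062895 + 498819 = 1561714$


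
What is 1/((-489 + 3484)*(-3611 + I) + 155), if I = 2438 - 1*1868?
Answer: -1/9107640 ≈ -1.0980e-7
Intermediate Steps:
I = 570 (I = 2438 - 1868 = 570)
1/((-489 + 3484)*(-3611 + I) + 155) = 1/((-489 + 3484)*(-3611 + 570) + 155) = 1/(2995*(-3041) + 155) = 1/(-9107795 + 155) = 1/(-9107640) = -1/9107640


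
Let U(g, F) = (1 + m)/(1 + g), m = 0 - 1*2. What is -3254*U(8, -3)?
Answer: 3254/9 ≈ 361.56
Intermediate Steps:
m = -2 (m = 0 - 2 = -2)
U(g, F) = -1/(1 + g) (U(g, F) = (1 - 2)/(1 + g) = -1/(1 + g))
-3254*U(8, -3) = -(-3254)/(1 + 8) = -(-3254)/9 = -3254*(-1/9) = 3254/9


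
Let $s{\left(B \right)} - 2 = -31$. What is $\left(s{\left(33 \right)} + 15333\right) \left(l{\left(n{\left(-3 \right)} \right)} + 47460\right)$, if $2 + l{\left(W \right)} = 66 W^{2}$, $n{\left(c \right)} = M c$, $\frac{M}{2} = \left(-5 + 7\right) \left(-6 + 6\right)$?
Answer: $726297232$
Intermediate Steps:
$M = 0$ ($M = 2 \left(-5 + 7\right) \left(-6 + 6\right) = 2 \cdot 2 \cdot 0 = 2 \cdot 0 = 0$)
$s{\left(B \right)} = -29$ ($s{\left(B \right)} = 2 - 31 = -29$)
$n{\left(c \right)} = 0$ ($n{\left(c \right)} = 0 c = 0$)
$l{\left(W \right)} = -2 + 66 W^{2}$
$\left(s{\left(33 \right)} + 15333\right) \left(l{\left(n{\left(-3 \right)} \right)} + 47460\right) = \left(-29 + 15333\right) \left(\left(-2 + 66 \cdot 0^{2}\right) + 47460\right) = 15304 \left(\left(-2 + 66 \cdot 0\right) + 47460\right) = 15304 \left(\left(-2 + 0\right) + 47460\right) = 15304 \left(-2 + 47460\right) = 15304 \cdot 47458 = 726297232$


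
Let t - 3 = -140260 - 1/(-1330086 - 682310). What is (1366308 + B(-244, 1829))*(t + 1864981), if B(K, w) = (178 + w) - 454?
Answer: 4747609819421100005/2012396 ≈ 2.3592e+12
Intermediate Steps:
B(K, w) = -276 + w
t = -282252625771/2012396 (t = 3 + (-140260 - 1/(-1330086 - 682310)) = 3 + (-140260 - 1/(-2012396)) = 3 + (-140260 - 1*(-1/2012396)) = 3 + (-140260 + 1/2012396) = 3 - 282258662959/2012396 = -282252625771/2012396 ≈ -1.4026e+5)
(1366308 + B(-244, 1829))*(t + 1864981) = (1366308 + (-276 + 1829))*(-282252625771/2012396 + 1864981) = (1366308 + 1553)*(3470827678705/2012396) = 1367861*(3470827678705/2012396) = 4747609819421100005/2012396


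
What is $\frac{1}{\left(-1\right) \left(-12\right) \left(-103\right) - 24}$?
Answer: $- \frac{1}{1260} \approx -0.00079365$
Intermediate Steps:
$\frac{1}{\left(-1\right) \left(-12\right) \left(-103\right) - 24} = \frac{1}{12 \left(-103\right) - 24} = \frac{1}{-1236 - 24} = \frac{1}{-1260} = - \frac{1}{1260}$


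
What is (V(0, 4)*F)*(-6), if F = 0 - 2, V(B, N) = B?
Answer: 0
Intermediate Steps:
F = -2
(V(0, 4)*F)*(-6) = (0*(-2))*(-6) = 0*(-6) = 0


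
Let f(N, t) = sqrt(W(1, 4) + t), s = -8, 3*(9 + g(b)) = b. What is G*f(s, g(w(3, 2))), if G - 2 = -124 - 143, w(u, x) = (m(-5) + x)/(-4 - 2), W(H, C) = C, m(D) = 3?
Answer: -265*I*sqrt(190)/6 ≈ -608.8*I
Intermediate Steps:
w(u, x) = -1/2 - x/6 (w(u, x) = (3 + x)/(-4 - 2) = (3 + x)/(-6) = (3 + x)*(-1/6) = -1/2 - x/6)
g(b) = -9 + b/3
f(N, t) = sqrt(4 + t)
G = -265 (G = 2 + (-124 - 143) = 2 - 267 = -265)
G*f(s, g(w(3, 2))) = -265*sqrt(4 + (-9 + (-1/2 - 1/6*2)/3)) = -265*sqrt(4 + (-9 + (-1/2 - 1/3)/3)) = -265*sqrt(4 + (-9 + (1/3)*(-5/6))) = -265*sqrt(4 + (-9 - 5/18)) = -265*sqrt(4 - 167/18) = -265*I*sqrt(190)/6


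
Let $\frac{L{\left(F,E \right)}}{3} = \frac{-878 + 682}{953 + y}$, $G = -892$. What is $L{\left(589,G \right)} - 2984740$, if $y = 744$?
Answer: $- \frac{5065104368}{1697} \approx -2.9847 \cdot 10^{6}$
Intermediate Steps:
$L{\left(F,E \right)} = - \frac{588}{1697}$ ($L{\left(F,E \right)} = 3 \frac{-878 + 682}{953 + 744} = 3 \left(- \frac{196}{1697}\right) = - \frac{588}{1697}$)
$L{\left(589,G \right)} - 2984740 = - \frac{588}{1697} - 2984740 = - \frac{5065104368}{1697}$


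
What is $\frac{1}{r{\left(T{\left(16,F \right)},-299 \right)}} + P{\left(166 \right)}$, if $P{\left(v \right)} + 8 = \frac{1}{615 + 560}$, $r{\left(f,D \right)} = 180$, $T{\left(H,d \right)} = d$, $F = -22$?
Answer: $- \frac{338129}{42300} \approx -7.9936$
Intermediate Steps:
$P{\left(v \right)} = - \frac{9399}{1175}$ ($P{\left(v \right)} = -8 + \frac{1}{615 + 560} = -8 + \frac{1}{1175} = - \frac{9399}{1175}$)
$\frac{1}{r{\left(T{\left(16,F \right)},-299 \right)}} + P{\left(166 \right)} = \frac{1}{180} - \frac{9399}{1175} = - \frac{338129}{42300}$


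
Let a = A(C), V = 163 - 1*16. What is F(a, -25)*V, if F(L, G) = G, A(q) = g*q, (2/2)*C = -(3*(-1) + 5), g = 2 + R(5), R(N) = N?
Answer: -3675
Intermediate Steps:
g = 7 (g = 2 + 5 = 7)
C = -2 (C = -(3*(-1) + 5) = -(-3 + 5) = -1*2 = -2)
A(q) = 7*q
V = 147 (V = 163 - 16 = 147)
a = -14 (a = 7*(-2) = -14)
F(a, -25)*V = -25*147 = -3675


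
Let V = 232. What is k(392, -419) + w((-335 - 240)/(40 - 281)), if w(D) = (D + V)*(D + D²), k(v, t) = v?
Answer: 31990728632/13997521 ≈ 2285.5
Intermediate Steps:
w(D) = (232 + D)*(D + D²) (w(D) = (D + 232)*(D + D²) = (232 + D)*(D + D²))
k(392, -419) + w((-335 - 240)/(40 - 281)) = 392 + ((-335 - 240)/(40 - 281))*(232 + ((-335 - 240)/(40 - 281))² + 233*((-335 - 240)/(40 - 281))) = 392 + (-575/(-241))*(232 + (-575/(-241))² + 233*(-575/(-241))) = 392 + (-575*(-1/241))*(232 + (-575*(-1/241))² + 233*(-575*(-1/241))) = 392 + 575*(232 + (575/241)² + 233*(575/241))/241 = 392 + 575*(232 + 330625/58081 + 133975/241)/241 = 392 + (575/241)*(46093392/58081) = 392 + 26503700400/13997521 = 31990728632/13997521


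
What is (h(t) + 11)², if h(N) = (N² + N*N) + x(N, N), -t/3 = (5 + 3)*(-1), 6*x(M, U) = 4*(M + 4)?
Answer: 12567025/9 ≈ 1.3963e+6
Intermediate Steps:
x(M, U) = 8/3 + 2*M/3 (x(M, U) = (4*(M + 4))/6 = (4*(4 + M))/6 = (16 + 4*M)/6 = 8/3 + 2*M/3)
t = 24 (t = -3*(5 + 3)*(-1) = -24*(-1) = -3*(-8) = 24)
h(N) = 8/3 + 2*N² + 2*N/3 (h(N) = (N² + N*N) + (8/3 + 2*N/3) = (N² + N²) + (8/3 + 2*N/3) = 2*N² + (8/3 + 2*N/3) = 8/3 + 2*N² + 2*N/3)
(h(t) + 11)² = ((8/3 + 2*24² + (⅔)*24) + 11)² = ((8/3 + 2*576 + 16) + 11)² = ((8/3 + 1152 + 16) + 11)² = (3512/3 + 11)² = (3545/3)² = 12567025/9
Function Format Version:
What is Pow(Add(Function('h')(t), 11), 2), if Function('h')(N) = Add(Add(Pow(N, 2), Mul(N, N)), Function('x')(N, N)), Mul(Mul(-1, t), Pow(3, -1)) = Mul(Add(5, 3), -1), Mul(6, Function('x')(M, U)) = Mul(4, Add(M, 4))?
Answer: Rational(12567025, 9) ≈ 1.3963e+6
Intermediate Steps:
Function('x')(M, U) = Add(Rational(8, 3), Mul(Rational(2, 3), M)) (Function('x')(M, U) = Mul(Rational(1, 6), Mul(4, Add(M, 4))) = Mul(Rational(1, 6), Mul(4, Add(4, M))) = Mul(Rational(1, 6), Add(16, Mul(4, M))) = Add(Rational(8, 3), Mul(Rational(2, 3), M)))
t = 24 (t = Mul(-3, Mul(Add(5, 3), -1)) = Mul(-3, Mul(8, -1)) = Mul(-3, -8) = 24)
Function('h')(N) = Add(Rational(8, 3), Mul(2, Pow(N, 2)), Mul(Rational(2, 3), N)) (Function('h')(N) = Add(Add(Pow(N, 2), Mul(N, N)), Add(Rational(8, 3), Mul(Rational(2, 3), N))) = Add(Add(Pow(N, 2), Pow(N, 2)), Add(Rational(8, 3), Mul(Rational(2, 3), N))) = Add(Mul(2, Pow(N, 2)), Add(Rational(8, 3), Mul(Rational(2, 3), N))) = Add(Rational(8, 3), Mul(2, Pow(N, 2)), Mul(Rational(2, 3), N)))
Pow(Add(Function('h')(t), 11), 2) = Pow(Add(Add(Rational(8, 3), Mul(2, Pow(24, 2)), Mul(Rational(2, 3), 24)), 11), 2) = Pow(Add(Add(Rational(8, 3), Mul(2, 576), 16), 11), 2) = Pow(Add(Add(Rational(8, 3), 1152, 16), 11), 2) = Pow(Add(Rational(3512, 3), 11), 2) = Pow(Rational(3545, 3), 2) = Rational(12567025, 9)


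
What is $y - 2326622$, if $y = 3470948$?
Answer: $1144326$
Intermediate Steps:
$y - 2326622 = 3470948 - 2326622 = 1144326$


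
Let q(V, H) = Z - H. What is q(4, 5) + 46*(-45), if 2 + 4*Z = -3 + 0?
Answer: -8305/4 ≈ -2076.3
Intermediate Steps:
Z = -5/4 (Z = -1/2 + (-3 + 0)/4 = -1/2 + (1/4)*(-3) = -1/2 - 3/4 = -5/4 ≈ -1.2500)
q(V, H) = -5/4 - H
q(4, 5) + 46*(-45) = (-5/4 - 1*5) + 46*(-45) = (-5/4 - 5) - 2070 = -25/4 - 2070 = -8305/4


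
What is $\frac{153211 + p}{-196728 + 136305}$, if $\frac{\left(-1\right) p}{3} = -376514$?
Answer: $- \frac{1282753}{60423} \approx -21.23$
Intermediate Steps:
$p = 1129542$ ($p = \left(-3\right) \left(-376514\right) = 1129542$)
$\frac{153211 + p}{-196728 + 136305} = \frac{153211 + 1129542}{-196728 + 136305} = \frac{1282753}{-60423} = 1282753 \left(- \frac{1}{60423}\right) = - \frac{1282753}{60423}$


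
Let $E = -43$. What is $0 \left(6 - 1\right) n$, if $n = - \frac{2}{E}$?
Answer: $0$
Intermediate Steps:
$n = \frac{2}{43}$ ($n = - \frac{2}{-43} = \left(-2\right) \left(- \frac{1}{43}\right) = \frac{2}{43} \approx 0.046512$)
$0 \left(6 - 1\right) n = 0 \left(6 - 1\right) \frac{2}{43} = 0 \cdot 5 \cdot \frac{2}{43} = 0 \cdot \frac{2}{43} = 0$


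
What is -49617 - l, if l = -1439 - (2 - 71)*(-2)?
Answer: -48040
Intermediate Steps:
l = -1577 (l = -1439 - (-69)*(-2) = -1439 - 1*138 = -1439 - 138 = -1577)
-49617 - l = -49617 - 1*(-1577) = -49617 + 1577 = -48040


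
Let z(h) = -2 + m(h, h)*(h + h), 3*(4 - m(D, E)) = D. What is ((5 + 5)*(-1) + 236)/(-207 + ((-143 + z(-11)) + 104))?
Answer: -339/625 ≈ -0.54240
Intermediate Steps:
m(D, E) = 4 - D/3
z(h) = -2 + 2*h*(4 - h/3) (z(h) = -2 + (4 - h/3)*(h + h) = -2 + (4 - h/3)*(2*h) = -2 + 2*h*(4 - h/3))
((5 + 5)*(-1) + 236)/(-207 + ((-143 + z(-11)) + 104)) = ((5 + 5)*(-1) + 236)/(-207 + ((-143 + (-2 - ⅔*(-11)*(-12 - 11))) + 104)) = (10*(-1) + 236)/(-207 + ((-143 + (-2 - ⅔*(-11)*(-23))) + 104)) = (-10 + 236)/(-207 + ((-143 + (-2 - 506/3)) + 104)) = 226/(-207 + ((-143 - 512/3) + 104)) = 226/(-207 + (-941/3 + 104)) = 226/(-207 - 629/3) = 226/(-1250/3) = 226*(-3/1250) = -339/625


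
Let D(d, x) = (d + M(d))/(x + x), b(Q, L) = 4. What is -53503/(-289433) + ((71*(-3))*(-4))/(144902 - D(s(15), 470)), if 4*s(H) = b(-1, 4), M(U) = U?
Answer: 1253221866279/6570509125529 ≈ 0.19073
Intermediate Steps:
s(H) = 1 (s(H) = (¼)*4 = 1)
D(d, x) = d/x (D(d, x) = (d + d)/(x + x) = (2*d)/((2*x)) = (2*d)*(1/(2*x)) = d/x)
-53503/(-289433) + ((71*(-3))*(-4))/(144902 - D(s(15), 470)) = -53503/(-289433) + ((71*(-3))*(-4))/(144902 - 1/470) = -53503*(-1/289433) + (-213*(-4))/(144902 - 1/470) = 53503/289433 + 852/(144902 - 1*1/470) = 53503/289433 + 852/(144902 - 1/470) = 53503/289433 + 852/(68103939/470) = 53503/289433 + 852*(470/68103939) = 53503/289433 + 133480/22701313 = 1253221866279/6570509125529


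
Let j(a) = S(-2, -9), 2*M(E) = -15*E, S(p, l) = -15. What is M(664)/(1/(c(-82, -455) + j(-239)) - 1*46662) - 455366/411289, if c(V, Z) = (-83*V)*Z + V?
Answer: -11891858460897982/11886592768622255 ≈ -1.0004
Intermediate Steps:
M(E) = -15*E/2 (M(E) = (-15*E)/2 = -15*E/2)
j(a) = -15
c(V, Z) = V - 83*V*Z (c(V, Z) = -83*V*Z + V = V - 83*V*Z)
M(664)/(1/(c(-82, -455) + j(-239)) - 1*46662) - 455366/411289 = (-15/2*664)/(1/(-82*(1 - 83*(-455)) - 15) - 1*46662) - 455366/411289 = -4980/(1/(-82*(1 + 37765) - 15) - 46662) - 455366*1/411289 = -4980/(1/(-82*37766 - 15) - 46662) - 455366/411289 = -4980/(1/(-3096812 - 15) - 46662) - 455366/411289 = -4980/(1/(-3096827) - 46662) - 455366/411289 = -4980/(-1/3096827 - 46662) - 455366/411289 = -4980/(-144504141475/3096827) - 455366/411289 = -4980*(-3096827/144504141475) - 455366/411289 = 3084439692/28900828295 - 455366/411289 = -11891858460897982/11886592768622255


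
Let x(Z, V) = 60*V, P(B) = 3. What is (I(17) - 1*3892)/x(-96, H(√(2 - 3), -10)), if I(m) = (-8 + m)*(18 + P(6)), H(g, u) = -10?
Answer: 3703/600 ≈ 6.1717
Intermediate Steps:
I(m) = -168 + 21*m (I(m) = (-8 + m)*(18 + 3) = (-8 + m)*21 = -168 + 21*m)
(I(17) - 1*3892)/x(-96, H(√(2 - 3), -10)) = ((-168 + 21*17) - 1*3892)/((60*(-10))) = ((-168 + 357) - 3892)/(-600) = (189 - 3892)*(-1/600) = -3703*(-1/600) = 3703/600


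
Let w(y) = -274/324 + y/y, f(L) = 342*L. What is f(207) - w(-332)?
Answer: 11468603/162 ≈ 70794.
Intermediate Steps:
w(y) = 25/162 (w(y) = -274*1/324 + 1 = -137/162 + 1 = 25/162)
f(207) - w(-332) = 342*207 - 1*25/162 = 70794 - 25/162 = 11468603/162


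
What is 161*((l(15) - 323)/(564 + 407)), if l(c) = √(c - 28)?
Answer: -52003/971 + 161*I*√13/971 ≈ -53.556 + 0.59783*I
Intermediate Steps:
l(c) = √(-28 + c)
161*((l(15) - 323)/(564 + 407)) = 161*((√(-28 + 15) - 323)/(564 + 407)) = 161*((√(-13) - 323)/971) = 161*((I*√13 - 323)*(1/971)) = 161*((-323 + I*√13)*(1/971)) = 161*(-323/971 + I*√13/971) = -52003/971 + 161*I*√13/971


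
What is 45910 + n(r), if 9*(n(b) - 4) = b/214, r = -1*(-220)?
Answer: 44215292/963 ≈ 45914.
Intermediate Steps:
r = 220
n(b) = 4 + b/1926 (n(b) = 4 + (b/214)/9 = 4 + b/1926)
45910 + n(r) = 45910 + (4 + (1/1926)*220) = 45910 + (4 + 110/963) = 45910 + 3962/963 = 44215292/963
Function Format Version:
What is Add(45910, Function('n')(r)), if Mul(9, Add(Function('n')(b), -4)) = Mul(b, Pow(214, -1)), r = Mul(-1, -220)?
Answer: Rational(44215292, 963) ≈ 45914.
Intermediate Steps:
r = 220
Function('n')(b) = Add(4, Mul(Rational(1, 1926), b)) (Function('n')(b) = Add(4, Mul(Rational(1, 9), Mul(b, Pow(214, -1)))) = Add(4, Mul(Rational(1, 9), Mul(b, Rational(1, 214)))) = Add(4, Mul(Rational(1, 9), Mul(Rational(1, 214), b))) = Add(4, Mul(Rational(1, 1926), b)))
Add(45910, Function('n')(r)) = Add(45910, Add(4, Mul(Rational(1, 1926), 220))) = Add(45910, Add(4, Rational(110, 963))) = Add(45910, Rational(3962, 963)) = Rational(44215292, 963)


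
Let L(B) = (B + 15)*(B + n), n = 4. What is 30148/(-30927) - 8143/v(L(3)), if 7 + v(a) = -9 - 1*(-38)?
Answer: -252501817/680394 ≈ -371.11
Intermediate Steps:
L(B) = (4 + B)*(15 + B) (L(B) = (B + 15)*(B + 4) = (15 + B)*(4 + B) = (4 + B)*(15 + B))
v(a) = 22 (v(a) = -7 + (-9 - 1*(-38)) = -7 + (-9 + 38) = -7 + 29 = 22)
30148/(-30927) - 8143/v(L(3)) = 30148/(-30927) - 8143/22 = 30148*(-1/30927) - 8143*1/22 = -30148/30927 - 8143/22 = -252501817/680394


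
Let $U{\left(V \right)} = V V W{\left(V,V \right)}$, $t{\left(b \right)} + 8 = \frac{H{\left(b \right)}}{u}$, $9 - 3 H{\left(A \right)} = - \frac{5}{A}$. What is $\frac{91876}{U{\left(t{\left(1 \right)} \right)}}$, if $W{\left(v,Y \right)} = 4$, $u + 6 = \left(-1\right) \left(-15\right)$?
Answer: $\frac{16744401}{40804} \approx 410.36$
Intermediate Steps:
$H{\left(A \right)} = 3 + \frac{5}{3 A}$ ($H{\left(A \right)} = 3 - \frac{\left(-5\right) \frac{1}{A}}{3} = 3 + \frac{5}{3 A}$)
$u = 9$ ($u = -6 - -15 = -6 + 15 = 9$)
$t{\left(b \right)} = - \frac{23}{3} + \frac{5}{27 b}$ ($t{\left(b \right)} = -8 + \frac{3 + \frac{5}{3 b}}{9} = -8 + \left(3 + \frac{5}{3 b}\right) \frac{1}{9} = -8 + \left(\frac{1}{3} + \frac{5}{27 b}\right) = - \frac{23}{3} + \frac{5}{27 b}$)
$U{\left(V \right)} = 4 V^{2}$ ($U{\left(V \right)} = V V 4 = V^{2} \cdot 4 = 4 V^{2}$)
$\frac{91876}{U{\left(t{\left(1 \right)} \right)}} = \frac{91876}{4 \left(\frac{5 - 207}{27 \cdot 1}\right)^{2}} = \frac{91876}{4 \left(\frac{1}{27} \cdot 1 \left(5 - 207\right)\right)^{2}} = \frac{91876}{4 \left(\frac{1}{27} \cdot 1 \left(-202\right)\right)^{2}} = \frac{91876}{4 \left(- \frac{202}{27}\right)^{2}} = \frac{91876}{4 \cdot \frac{40804}{729}} = \frac{91876}{\frac{163216}{729}} = 91876 \cdot \frac{729}{163216} = \frac{16744401}{40804}$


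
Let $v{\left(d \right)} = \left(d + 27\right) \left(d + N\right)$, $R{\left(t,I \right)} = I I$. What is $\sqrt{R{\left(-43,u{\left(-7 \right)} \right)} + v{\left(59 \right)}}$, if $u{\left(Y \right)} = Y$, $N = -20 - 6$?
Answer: $\sqrt{2887} \approx 53.731$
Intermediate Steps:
$N = -26$ ($N = -20 - 6 = -26$)
$R{\left(t,I \right)} = I^{2}$
$v{\left(d \right)} = \left(-26 + d\right) \left(27 + d\right)$ ($v{\left(d \right)} = \left(d + 27\right) \left(d - 26\right) = \left(27 + d\right) \left(-26 + d\right) = \left(-26 + d\right) \left(27 + d\right)$)
$\sqrt{R{\left(-43,u{\left(-7 \right)} \right)} + v{\left(59 \right)}} = \sqrt{\left(-7\right)^{2} + \left(-702 + 59 + 59^{2}\right)} = \sqrt{49 + \left(-702 + 59 + 3481\right)} = \sqrt{49 + 2838} = \sqrt{2887}$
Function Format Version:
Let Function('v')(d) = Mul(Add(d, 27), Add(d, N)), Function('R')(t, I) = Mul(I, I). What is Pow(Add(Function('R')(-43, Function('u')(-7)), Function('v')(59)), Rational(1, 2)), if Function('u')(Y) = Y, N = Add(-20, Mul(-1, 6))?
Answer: Pow(2887, Rational(1, 2)) ≈ 53.731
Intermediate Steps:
N = -26 (N = Add(-20, -6) = -26)
Function('R')(t, I) = Pow(I, 2)
Function('v')(d) = Mul(Add(-26, d), Add(27, d)) (Function('v')(d) = Mul(Add(d, 27), Add(d, -26)) = Mul(Add(27, d), Add(-26, d)) = Mul(Add(-26, d), Add(27, d)))
Pow(Add(Function('R')(-43, Function('u')(-7)), Function('v')(59)), Rational(1, 2)) = Pow(Add(Pow(-7, 2), Add(-702, 59, Pow(59, 2))), Rational(1, 2)) = Pow(Add(49, Add(-702, 59, 3481)), Rational(1, 2)) = Pow(Add(49, 2838), Rational(1, 2)) = Pow(2887, Rational(1, 2))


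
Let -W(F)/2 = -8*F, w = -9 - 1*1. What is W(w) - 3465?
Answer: -3625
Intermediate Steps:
w = -10 (w = -9 - 1 = -10)
W(F) = 16*F (W(F) = -(-16)*F = 16*F)
W(w) - 3465 = 16*(-10) - 3465 = -160 - 3465 = -3625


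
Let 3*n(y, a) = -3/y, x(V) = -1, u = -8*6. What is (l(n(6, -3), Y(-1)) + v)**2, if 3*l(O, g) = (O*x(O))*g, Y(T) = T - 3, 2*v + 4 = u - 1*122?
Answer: 616225/81 ≈ 7607.7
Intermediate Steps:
u = -48
n(y, a) = -1/y (n(y, a) = (-3/y)/3 = -1/y)
v = -87 (v = -2 + (-48 - 1*122)/2 = -2 + (-48 - 122)/2 = -2 + (1/2)*(-170) = -2 - 85 = -87)
Y(T) = -3 + T
l(O, g) = -O*g/3 (l(O, g) = ((O*(-1))*g)/3 = ((-O)*g)/3 = (-O*g)/3 = -O*g/3)
(l(n(6, -3), Y(-1)) + v)**2 = (-(-1/6)*(-3 - 1)/3 - 87)**2 = (-1/3*(-1*1/6)*(-4) - 87)**2 = (-1/3*(-1/6)*(-4) - 87)**2 = (-2/9 - 87)**2 = (-785/9)**2 = 616225/81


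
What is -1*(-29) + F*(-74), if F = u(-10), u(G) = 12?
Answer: -859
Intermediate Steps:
F = 12
-1*(-29) + F*(-74) = -1*(-29) + 12*(-74) = 29 - 888 = -859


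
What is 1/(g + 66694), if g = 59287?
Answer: 1/125981 ≈ 7.9377e-6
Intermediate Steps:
1/(g + 66694) = 1/(59287 + 66694) = 1/125981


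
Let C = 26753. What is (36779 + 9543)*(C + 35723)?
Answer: 2894013272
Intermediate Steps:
(36779 + 9543)*(C + 35723) = (36779 + 9543)*(26753 + 35723) = 46322*62476 = 2894013272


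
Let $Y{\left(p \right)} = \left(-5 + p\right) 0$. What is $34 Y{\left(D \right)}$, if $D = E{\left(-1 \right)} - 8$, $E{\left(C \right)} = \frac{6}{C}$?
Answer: $0$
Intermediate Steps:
$D = -14$ ($D = \frac{6}{-1} - 8 = 6 \left(-1\right) - 8 = -6 - 8 = -14$)
$Y{\left(p \right)} = 0$
$34 Y{\left(D \right)} = 34 \cdot 0 = 0$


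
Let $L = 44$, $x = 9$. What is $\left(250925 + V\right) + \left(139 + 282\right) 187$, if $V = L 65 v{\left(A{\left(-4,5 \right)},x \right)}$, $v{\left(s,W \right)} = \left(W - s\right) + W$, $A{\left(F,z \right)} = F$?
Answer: $392572$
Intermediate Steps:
$v{\left(s,W \right)} = - s + 2 W$
$V = 62920$ ($V = 44 \cdot 65 \left(\left(-1\right) \left(-4\right) + 2 \cdot 9\right) = 2860 \left(4 + 18\right) = 2860 \cdot 22 = 62920$)
$\left(250925 + V\right) + \left(139 + 282\right) 187 = \left(250925 + 62920\right) + \left(139 + 282\right) 187 = 313845 + 421 \cdot 187 = 313845 + 78727 = 392572$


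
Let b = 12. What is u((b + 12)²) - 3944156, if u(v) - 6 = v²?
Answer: -3612374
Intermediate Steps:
u(v) = 6 + v²
u((b + 12)²) - 3944156 = (6 + ((12 + 12)²)²) - 3944156 = (6 + (24²)²) - 3944156 = (6 + 576²) - 3944156 = (6 + 331776) - 3944156 = 331782 - 3944156 = -3612374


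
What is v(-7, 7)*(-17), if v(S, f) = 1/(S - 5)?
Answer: 17/12 ≈ 1.4167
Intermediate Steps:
v(S, f) = 1/(-5 + S)
v(-7, 7)*(-17) = -17/(-5 - 7) = -17/(-12) = -1/12*(-17) = 17/12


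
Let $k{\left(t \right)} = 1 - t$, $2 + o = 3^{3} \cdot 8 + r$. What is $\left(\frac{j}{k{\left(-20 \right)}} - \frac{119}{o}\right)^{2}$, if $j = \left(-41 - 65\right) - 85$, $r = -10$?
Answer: $\frac{73441}{784} \approx 93.675$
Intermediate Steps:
$j = -191$ ($j = -106 - 85 = -191$)
$o = 204$ ($o = -2 - \left(10 - 3^{3} \cdot 8\right) = -2 + \left(27 \cdot 8 - 10\right) = -2 + \left(216 - 10\right) = -2 + 206 = 204$)
$\left(\frac{j}{k{\left(-20 \right)}} - \frac{119}{o}\right)^{2} = \left(- \frac{191}{1 - -20} - \frac{119}{204}\right)^{2} = \left(- \frac{191}{1 + 20} - \frac{7}{12}\right)^{2} = \left(- \frac{191}{21} - \frac{7}{12}\right)^{2} = \left(- \frac{271}{28}\right)^{2} = \frac{73441}{784}$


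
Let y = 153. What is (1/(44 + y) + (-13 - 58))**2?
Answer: 195608196/38809 ≈ 5040.3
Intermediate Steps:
(1/(44 + y) + (-13 - 58))**2 = (1/(44 + 153) + (-13 - 58))**2 = (1/197 - 71)**2 = (-13986/197)**2 = 195608196/38809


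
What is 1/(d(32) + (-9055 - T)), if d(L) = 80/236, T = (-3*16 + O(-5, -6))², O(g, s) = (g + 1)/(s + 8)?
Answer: -59/681725 ≈ -8.6545e-5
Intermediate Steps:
O(g, s) = (1 + g)/(8 + s)
T = 2500 (T = (-3*16 + (1 - 5)/(8 - 6))² = (-48 - 4/2)² = (-48 + (½)*(-4))² = (-48 - 2)² = (-50)² = 2500)
d(L) = 20/59 (d(L) = 80*(1/236) = 20/59)
1/(d(32) + (-9055 - T)) = 1/(20/59 + (-9055 - 1*2500)) = 1/(20/59 + (-9055 - 2500)) = 1/(20/59 - 11555) = 1/(-681725/59) = -59/681725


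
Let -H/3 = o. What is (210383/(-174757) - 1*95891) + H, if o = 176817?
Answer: -109457859277/174757 ≈ -6.2634e+5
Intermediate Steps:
H = -530451 (H = -3*176817 = -530451)
(210383/(-174757) - 1*95891) + H = (210383/(-174757) - 1*95891) - 530451 = (210383*(-1/174757) - 95891) - 530451 = (-210383/174757 - 95891) - 530451 = -16757833870/174757 - 530451 = -109457859277/174757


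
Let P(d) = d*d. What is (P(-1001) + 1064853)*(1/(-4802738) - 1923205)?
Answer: -9545403225992572257/2401369 ≈ -3.9750e+12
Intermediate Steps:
P(d) = d²
(P(-1001) + 1064853)*(1/(-4802738) - 1923205) = ((-1001)² + 1064853)*(1/(-4802738) - 1923205) = (1002001 + 1064853)*(-1/4802738 - 1923205) = 2066854*(-9236649735291/4802738) = -9545403225992572257/2401369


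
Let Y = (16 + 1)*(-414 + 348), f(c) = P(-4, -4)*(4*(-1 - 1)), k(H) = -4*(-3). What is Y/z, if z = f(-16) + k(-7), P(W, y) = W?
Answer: -51/2 ≈ -25.500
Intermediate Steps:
k(H) = 12
f(c) = 32 (f(c) = -16*(-1 - 1) = -16*(-2) = -4*(-8) = 32)
Y = -1122 (Y = 17*(-66) = -1122)
z = 44 (z = 32 + 12 = 44)
Y/z = -1122/44 = -1122*1/44 = -51/2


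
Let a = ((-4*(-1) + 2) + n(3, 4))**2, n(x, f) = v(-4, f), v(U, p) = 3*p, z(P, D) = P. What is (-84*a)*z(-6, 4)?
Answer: 163296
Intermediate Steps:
n(x, f) = 3*f
a = 324 (a = ((-4*(-1) + 2) + 3*4)**2 = ((4 + 2) + 12)**2 = (6 + 12)**2 = 18**2 = 324)
(-84*a)*z(-6, 4) = -84*324*(-6) = -27216*(-6) = 163296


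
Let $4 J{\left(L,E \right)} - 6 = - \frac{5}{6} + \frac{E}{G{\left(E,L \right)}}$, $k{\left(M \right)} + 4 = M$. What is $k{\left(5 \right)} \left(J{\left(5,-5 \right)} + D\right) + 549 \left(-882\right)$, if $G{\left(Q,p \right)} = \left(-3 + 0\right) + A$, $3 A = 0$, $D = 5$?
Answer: $- \frac{11621071}{24} \approx -4.8421 \cdot 10^{5}$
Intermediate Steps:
$A = 0$ ($A = \frac{1}{3} \cdot 0 = 0$)
$G{\left(Q,p \right)} = -3$ ($G{\left(Q,p \right)} = \left(-3 + 0\right) + 0 = -3 + 0 = -3$)
$k{\left(M \right)} = -4 + M$
$J{\left(L,E \right)} = \frac{31}{24} - \frac{E}{12}$ ($J{\left(L,E \right)} = \frac{3}{2} + \frac{- \frac{5}{6} + \frac{E}{-3}}{4} = \frac{3}{2} + \frac{\left(-5\right) \frac{1}{6} + E \left(- \frac{1}{3}\right)}{4} = \frac{3}{2} + \frac{- \frac{5}{6} - \frac{E}{3}}{4} = \frac{3}{2} - \left(\frac{5}{24} + \frac{E}{12}\right) = \frac{31}{24} - \frac{E}{12}$)
$k{\left(5 \right)} \left(J{\left(5,-5 \right)} + D\right) + 549 \left(-882\right) = \left(-4 + 5\right) \left(\left(\frac{31}{24} - - \frac{5}{12}\right) + 5\right) + 549 \left(-882\right) = 1 \left(\left(\frac{31}{24} + \frac{5}{12}\right) + 5\right) - 484218 = 1 \left(\frac{41}{24} + 5\right) - 484218 = 1 \cdot \frac{161}{24} - 484218 = \frac{161}{24} - 484218 = - \frac{11621071}{24}$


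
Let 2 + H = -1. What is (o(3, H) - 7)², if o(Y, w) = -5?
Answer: 144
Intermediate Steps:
H = -3 (H = -2 - 1 = -3)
(o(3, H) - 7)² = (-5 - 7)² = (-12)² = 144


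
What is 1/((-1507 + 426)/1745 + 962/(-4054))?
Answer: -3537115/3030532 ≈ -1.1672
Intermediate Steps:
1/((-1507 + 426)/1745 + 962/(-4054)) = 1/(-1081*1/1745 + 962*(-1/4054)) = 1/(-1081/1745 - 481/2027) = 1/(-3030532/3537115) = -3537115/3030532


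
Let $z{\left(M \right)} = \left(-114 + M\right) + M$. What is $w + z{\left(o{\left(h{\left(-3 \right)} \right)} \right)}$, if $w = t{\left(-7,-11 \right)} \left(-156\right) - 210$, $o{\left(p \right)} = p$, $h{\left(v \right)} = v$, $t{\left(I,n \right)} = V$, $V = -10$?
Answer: $1230$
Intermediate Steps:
$t{\left(I,n \right)} = -10$
$z{\left(M \right)} = -114 + 2 M$
$w = 1350$ ($w = \left(-10\right) \left(-156\right) - 210 = 1560 - 210 = 1350$)
$w + z{\left(o{\left(h{\left(-3 \right)} \right)} \right)} = 1350 + \left(-114 + 2 \left(-3\right)\right) = 1350 - 120 = 1230$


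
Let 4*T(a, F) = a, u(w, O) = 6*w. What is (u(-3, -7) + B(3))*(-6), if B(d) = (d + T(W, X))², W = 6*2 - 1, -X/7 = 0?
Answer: -723/8 ≈ -90.375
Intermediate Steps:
X = 0 (X = -7*0 = 0)
W = 11 (W = 12 - 1 = 11)
T(a, F) = a/4
B(d) = (11/4 + d)² (B(d) = (d + (¼)*11)² = (d + 11/4)² = (11/4 + d)²)
(u(-3, -7) + B(3))*(-6) = (6*(-3) + (11 + 4*3)²/16)*(-6) = (-18 + (11 + 12)²/16)*(-6) = (-18 + (1/16)*23²)*(-6) = (-18 + (1/16)*529)*(-6) = (-18 + 529/16)*(-6) = (241/16)*(-6) = -723/8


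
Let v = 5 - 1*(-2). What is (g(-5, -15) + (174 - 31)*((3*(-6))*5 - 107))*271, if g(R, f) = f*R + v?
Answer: -7612119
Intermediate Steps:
v = 7 (v = 5 + 2 = 7)
g(R, f) = 7 + R*f (g(R, f) = f*R + 7 = R*f + 7 = 7 + R*f)
(g(-5, -15) + (174 - 31)*((3*(-6))*5 - 107))*271 = ((7 - 5*(-15)) + (174 - 31)*((3*(-6))*5 - 107))*271 = ((7 + 75) + 143*(-18*5 - 107))*271 = (82 + 143*(-90 - 107))*271 = (82 + 143*(-197))*271 = (82 - 28171)*271 = -28089*271 = -7612119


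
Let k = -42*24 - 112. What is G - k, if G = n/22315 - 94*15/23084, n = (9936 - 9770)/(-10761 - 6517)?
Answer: 2491929618012489/2225058507470 ≈ 1119.9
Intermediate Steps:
n = -83/8639 (n = 166/(-17278) = 166*(-1/17278) = -83/8639 ≈ -0.0096076)
G = -135910353911/2225058507470 (G = -83/8639/22315 - 94*15/23084 = -83/8639*1/22315 - 1410*1/23084 = -83/192779285 - 705/11542 = -135910353911/2225058507470 ≈ -0.061082)
k = -1120 (k = -1008 - 112 = -1120)
G - k = -135910353911/2225058507470 - 1*(-1120) = -135910353911/2225058507470 + 1120 = 2491929618012489/2225058507470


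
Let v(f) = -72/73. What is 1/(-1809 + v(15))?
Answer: -73/132129 ≈ -0.00055249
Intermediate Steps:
v(f) = -72/73 (v(f) = -72*1/73 = -72/73)
1/(-1809 + v(15)) = 1/(-1809 - 72/73) = 1/(-132129/73) = -73/132129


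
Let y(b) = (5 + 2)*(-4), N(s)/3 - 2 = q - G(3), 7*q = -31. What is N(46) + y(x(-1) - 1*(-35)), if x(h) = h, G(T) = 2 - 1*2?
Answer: -247/7 ≈ -35.286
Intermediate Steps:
G(T) = 0 (G(T) = 2 - 2 = 0)
q = -31/7 (q = (1/7)*(-31) = -31/7 ≈ -4.4286)
N(s) = -51/7 (N(s) = 6 + 3*(-31/7 - 1*0) = 6 + 3*(-31/7 + 0) = 6 + 3*(-31/7) = 6 - 93/7 = -51/7)
y(b) = -28 (y(b) = 7*(-4) = -28)
N(46) + y(x(-1) - 1*(-35)) = -51/7 - 28 = -247/7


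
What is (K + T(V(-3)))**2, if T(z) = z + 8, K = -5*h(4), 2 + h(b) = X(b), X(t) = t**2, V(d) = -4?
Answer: 4356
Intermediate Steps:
h(b) = -2 + b**2
K = -70 (K = -5*(-2 + 4**2) = -5*(-2 + 16) = -5*14 = -70)
T(z) = 8 + z
(K + T(V(-3)))**2 = (-70 + (8 - 4))**2 = (-70 + 4)**2 = (-66)**2 = 4356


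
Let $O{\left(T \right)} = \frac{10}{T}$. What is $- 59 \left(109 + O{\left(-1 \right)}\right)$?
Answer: $-5841$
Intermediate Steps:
$- 59 \left(109 + O{\left(-1 \right)}\right) = - 59 \left(109 + \frac{10}{-1}\right) = - 59 \left(109 + 10 \left(-1\right)\right) = - 59 \left(109 - 10\right) = \left(-59\right) 99 = -5841$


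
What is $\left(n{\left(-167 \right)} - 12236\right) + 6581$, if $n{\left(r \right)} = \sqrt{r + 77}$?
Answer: $-5655 + 3 i \sqrt{10} \approx -5655.0 + 9.4868 i$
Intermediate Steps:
$n{\left(r \right)} = \sqrt{77 + r}$
$\left(n{\left(-167 \right)} - 12236\right) + 6581 = \left(\sqrt{77 - 167} - 12236\right) + 6581 = \left(\sqrt{-90} - 12236\right) + 6581 = \left(3 i \sqrt{10} - 12236\right) + 6581 = \left(-12236 + 3 i \sqrt{10}\right) + 6581 = -5655 + 3 i \sqrt{10}$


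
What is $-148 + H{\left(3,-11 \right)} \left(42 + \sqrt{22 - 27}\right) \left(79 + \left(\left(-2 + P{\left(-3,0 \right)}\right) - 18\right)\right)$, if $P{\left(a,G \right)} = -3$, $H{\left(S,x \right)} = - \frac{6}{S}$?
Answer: $-4852 - 112 i \sqrt{5} \approx -4852.0 - 250.44 i$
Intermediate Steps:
$-148 + H{\left(3,-11 \right)} \left(42 + \sqrt{22 - 27}\right) \left(79 + \left(\left(-2 + P{\left(-3,0 \right)}\right) - 18\right)\right) = -148 + - \frac{6}{3} \left(42 + \sqrt{22 - 27}\right) \left(79 - 23\right) = -148 + \left(-6\right) \frac{1}{3} \left(42 + \sqrt{-5}\right) \left(79 - 23\right) = -148 - 2 \left(42 + i \sqrt{5}\right) \left(79 - 23\right) = -148 - 2 \left(42 + i \sqrt{5}\right) 56 = -148 - 2 \left(2352 + 56 i \sqrt{5}\right) = -148 - \left(4704 + 112 i \sqrt{5}\right) = -4852 - 112 i \sqrt{5}$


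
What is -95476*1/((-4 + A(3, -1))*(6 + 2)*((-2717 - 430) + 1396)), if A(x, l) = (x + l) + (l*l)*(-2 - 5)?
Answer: -23869/31518 ≈ -0.75731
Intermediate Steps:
A(x, l) = l + x - 7*l**2 (A(x, l) = (l + x) + l**2*(-7) = (l + x) - 7*l**2 = l + x - 7*l**2)
-95476*1/((-4 + A(3, -1))*(6 + 2)*((-2717 - 430) + 1396)) = -95476*1/((-4 + (-1 + 3 - 7*(-1)**2))*(6 + 2)*((-2717 - 430) + 1396)) = -95476*1/(8*(-3147 + 1396)*(-4 + (-1 + 3 - 7*1))) = -95476*(-1/(14008*(-4 + (-1 + 3 - 7)))) = -95476*(-1/(14008*(-4 - 5))) = -95476/((-(-15759)*8)) = -95476/((-1751*(-72))) = -95476/126072 = -95476*1/126072 = -23869/31518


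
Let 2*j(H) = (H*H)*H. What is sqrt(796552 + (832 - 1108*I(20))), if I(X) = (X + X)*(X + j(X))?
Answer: 2*I*sqrt(44342254) ≈ 13318.0*I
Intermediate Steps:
j(H) = H**3/2 (j(H) = ((H*H)*H)/2 = (H**2*H)/2 = H**3/2)
I(X) = 2*X*(X + X**3/2) (I(X) = (X + X)*(X + X**3/2) = (2*X)*(X + X**3/2) = 2*X*(X + X**3/2))
sqrt(796552 + (832 - 1108*I(20))) = sqrt(796552 + (832 - 1108*20**2*(2 + 20**2))) = sqrt(796552 + (832 - 443200*(2 + 400))) = sqrt(796552 + (832 - 443200*402)) = sqrt(796552 + (832 - 1108*160800)) = sqrt(796552 + (832 - 178166400)) = sqrt(796552 - 178165568) = sqrt(-177369016) = 2*I*sqrt(44342254)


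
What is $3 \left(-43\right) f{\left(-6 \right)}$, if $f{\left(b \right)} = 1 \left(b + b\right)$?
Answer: $1548$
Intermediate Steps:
$f{\left(b \right)} = 2 b$ ($f{\left(b \right)} = 1 \cdot 2 b = 2 b$)
$3 \left(-43\right) f{\left(-6 \right)} = 3 \left(-43\right) 2 \left(-6\right) = \left(-129\right) \left(-12\right) = 1548$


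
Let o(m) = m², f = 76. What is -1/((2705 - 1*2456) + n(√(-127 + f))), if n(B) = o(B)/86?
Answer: -86/21363 ≈ -0.0040257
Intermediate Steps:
n(B) = B²/86
-1/((2705 - 1*2456) + n(√(-127 + f))) = -1/((2705 - 1*2456) + (√(-127 + 76))²/86) = -1/((2705 - 2456) + (√(-51))²/86) = -1/(249 + (I*√51)²/86) = -1/(249 + (1/86)*(-51)) = -1/(249 - 51/86) = -1/21363/86 = -1*86/21363 = -86/21363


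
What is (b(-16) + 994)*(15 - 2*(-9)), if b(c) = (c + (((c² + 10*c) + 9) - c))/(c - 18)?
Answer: 1111803/34 ≈ 32700.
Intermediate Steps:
b(c) = (9 + c² + 10*c)/(-18 + c) (b(c) = (c + ((9 + c² + 10*c) - c))/(-18 + c) = (c + (9 + c² + 9*c))/(-18 + c) = (9 + c² + 10*c)/(-18 + c))
(b(-16) + 994)*(15 - 2*(-9)) = ((9 + (-16)² + 10*(-16))/(-18 - 16) + 994)*(15 - 2*(-9)) = ((9 + 256 - 160)/(-34) + 994)*(15 + 18) = (-1/34*105 + 994)*33 = (-105/34 + 994)*33 = (33691/34)*33 = 1111803/34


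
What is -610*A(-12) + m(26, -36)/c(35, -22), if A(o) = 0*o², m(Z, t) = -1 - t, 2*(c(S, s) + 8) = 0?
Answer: -35/8 ≈ -4.3750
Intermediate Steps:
c(S, s) = -8 (c(S, s) = -8 + (½)*0 = -8 + 0 = -8)
A(o) = 0
-610*A(-12) + m(26, -36)/c(35, -22) = -610*0 + (-1 - 1*(-36))/(-8) = 0 + (-1 + 36)*(-⅛) = 0 + 35*(-⅛) = 0 - 35/8 = -35/8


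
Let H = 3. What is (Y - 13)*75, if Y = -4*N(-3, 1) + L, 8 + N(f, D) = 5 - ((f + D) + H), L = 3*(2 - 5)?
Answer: -450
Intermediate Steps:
L = -9 (L = 3*(-3) = -9)
N(f, D) = -6 - D - f (N(f, D) = -8 + (5 - ((f + D) + 3)) = -8 + (5 - ((D + f) + 3)) = -8 + (5 - (3 + D + f)) = -8 + (5 + (-3 - D - f)) = -8 + (2 - D - f) = -6 - D - f)
Y = 7 (Y = -4*(-6 - 1*1 - 1*(-3)) - 9 = -4*(-6 - 1 + 3) - 9 = -4*(-4) - 9 = 16 - 9 = 7)
(Y - 13)*75 = (7 - 13)*75 = -6*75 = -450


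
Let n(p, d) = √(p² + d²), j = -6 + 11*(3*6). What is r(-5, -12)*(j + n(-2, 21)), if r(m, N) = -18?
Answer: -3456 - 18*√445 ≈ -3835.7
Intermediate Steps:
j = 192 (j = -6 + 11*18 = -6 + 198 = 192)
n(p, d) = √(d² + p²)
r(-5, -12)*(j + n(-2, 21)) = -18*(192 + √(21² + (-2)²)) = -18*(192 + √(441 + 4)) = -18*(192 + √445) = -3456 - 18*√445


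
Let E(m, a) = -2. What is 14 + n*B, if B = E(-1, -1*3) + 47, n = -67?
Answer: -3001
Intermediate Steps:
B = 45 (B = -2 + 47 = 45)
14 + n*B = 14 - 67*45 = 14 - 3015 = -3001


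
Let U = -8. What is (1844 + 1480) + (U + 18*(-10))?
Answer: 3136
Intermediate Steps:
(1844 + 1480) + (U + 18*(-10)) = (1844 + 1480) + (-8 + 18*(-10)) = 3324 + (-8 - 180) = 3324 - 188 = 3136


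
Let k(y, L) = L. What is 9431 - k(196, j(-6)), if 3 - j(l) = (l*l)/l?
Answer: 9422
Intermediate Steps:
j(l) = 3 - l (j(l) = 3 - l*l/l = 3 - l²/l = 3 - l)
9431 - k(196, j(-6)) = 9431 - (3 - 1*(-6)) = 9431 - (3 + 6) = 9431 - 1*9 = 9431 - 9 = 9422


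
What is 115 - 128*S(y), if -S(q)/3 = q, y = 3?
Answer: 1267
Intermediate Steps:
S(q) = -3*q
115 - 128*S(y) = 115 - (-384)*3 = 115 - 128*(-9) = 115 + 1152 = 1267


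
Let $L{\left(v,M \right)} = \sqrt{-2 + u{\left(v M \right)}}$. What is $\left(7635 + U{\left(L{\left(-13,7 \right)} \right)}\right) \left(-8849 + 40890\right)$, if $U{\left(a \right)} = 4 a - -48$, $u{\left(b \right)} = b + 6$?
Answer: $246171003 + 128164 i \sqrt{87} \approx 2.4617 \cdot 10^{8} + 1.1954 \cdot 10^{6} i$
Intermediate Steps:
$u{\left(b \right)} = 6 + b$
$L{\left(v,M \right)} = \sqrt{4 + M v}$ ($L{\left(v,M \right)} = \sqrt{-2 + \left(6 + v M\right)} = \sqrt{-2 + \left(6 + M v\right)} = \sqrt{4 + M v}$)
$U{\left(a \right)} = 48 + 4 a$ ($U{\left(a \right)} = 4 a + 48 = 48 + 4 a$)
$\left(7635 + U{\left(L{\left(-13,7 \right)} \right)}\right) \left(-8849 + 40890\right) = \left(7635 + \left(48 + 4 \sqrt{4 + 7 \left(-13\right)}\right)\right) \left(-8849 + 40890\right) = \left(7635 + \left(48 + 4 \sqrt{4 - 91}\right)\right) 32041 = \left(7635 + \left(48 + 4 \sqrt{-87}\right)\right) 32041 = \left(7635 + \left(48 + 4 i \sqrt{87}\right)\right) 32041 = \left(7683 + 4 i \sqrt{87}\right) 32041 = 246171003 + 128164 i \sqrt{87}$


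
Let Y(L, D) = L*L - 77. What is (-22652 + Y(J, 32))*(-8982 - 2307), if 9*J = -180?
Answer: 252072081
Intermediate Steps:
J = -20 (J = (⅑)*(-180) = -20)
Y(L, D) = -77 + L² (Y(L, D) = L² - 77 = -77 + L²)
(-22652 + Y(J, 32))*(-8982 - 2307) = (-22652 + (-77 + (-20)²))*(-8982 - 2307) = (-22652 + (-77 + 400))*(-11289) = (-22652 + 323)*(-11289) = -22329*(-11289) = 252072081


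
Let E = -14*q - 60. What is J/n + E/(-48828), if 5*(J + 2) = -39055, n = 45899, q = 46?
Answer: -87295067/560289093 ≈ -0.15580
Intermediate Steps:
J = -7813 (J = -2 + (1/5)*(-39055) = -2 - 7811 = -7813)
E = -704 (E = -14*46 - 60 = -644 - 60 = -704)
J/n + E/(-48828) = -7813/45899 - 704/(-48828) = -7813*1/45899 - 704*(-1/48828) = -7813/45899 + 176/12207 = -87295067/560289093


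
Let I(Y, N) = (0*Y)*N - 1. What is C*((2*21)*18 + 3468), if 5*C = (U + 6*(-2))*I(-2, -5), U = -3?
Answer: 12672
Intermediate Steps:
I(Y, N) = -1 (I(Y, N) = 0*N - 1 = 0 - 1 = -1)
C = 3 (C = ((-3 + 6*(-2))*(-1))/5 = ((-3 - 12)*(-1))/5 = (-15*(-1))/5 = (⅕)*15 = 3)
C*((2*21)*18 + 3468) = 3*((2*21)*18 + 3468) = 3*(42*18 + 3468) = 3*(756 + 3468) = 3*4224 = 12672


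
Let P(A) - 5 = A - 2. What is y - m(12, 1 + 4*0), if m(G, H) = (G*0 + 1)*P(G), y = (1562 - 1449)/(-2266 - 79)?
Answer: -35288/2345 ≈ -15.048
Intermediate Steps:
y = -113/2345 (y = 113/(-2345) = 113*(-1/2345) = -113/2345 ≈ -0.048188)
P(A) = 3 + A (P(A) = 5 + (A - 2) = 5 + (-2 + A) = 3 + A)
m(G, H) = 3 + G (m(G, H) = (G*0 + 1)*(3 + G) = (0 + 1)*(3 + G) = 1*(3 + G) = 3 + G)
y - m(12, 1 + 4*0) = -113/2345 - (3 + 12) = -113/2345 - 1*15 = -113/2345 - 15 = -35288/2345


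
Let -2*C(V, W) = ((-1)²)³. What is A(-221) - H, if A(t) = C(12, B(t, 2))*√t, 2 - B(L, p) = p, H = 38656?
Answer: -38656 - I*√221/2 ≈ -38656.0 - 7.433*I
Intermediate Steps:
B(L, p) = 2 - p
C(V, W) = -½ (C(V, W) = -((-1)²)³/2 = -½*1³ = -½*1 = -½)
A(t) = -√t/2
A(-221) - H = -I*√221/2 - 1*38656 = -I*√221/2 - 38656 = -38656 - I*√221/2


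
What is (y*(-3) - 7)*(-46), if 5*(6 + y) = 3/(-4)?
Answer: -5267/10 ≈ -526.70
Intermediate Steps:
y = -123/20 (y = -6 + (3/(-4))/5 = -6 + (3*(-¼))/5 = -6 + (⅕)*(-¾) = -6 - 3/20 = -123/20 ≈ -6.1500)
(y*(-3) - 7)*(-46) = (-123/20*(-3) - 7)*(-46) = (369/20 - 7)*(-46) = (229/20)*(-46) = -5267/10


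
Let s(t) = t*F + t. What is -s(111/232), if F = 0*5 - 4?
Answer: 333/232 ≈ 1.4353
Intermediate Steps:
F = -4 (F = 0 - 4 = -4)
s(t) = -3*t (s(t) = t*(-4) + t = -4*t + t = -3*t)
-s(111/232) = -(-3)*111/232 = -1*(-333/232) = 333/232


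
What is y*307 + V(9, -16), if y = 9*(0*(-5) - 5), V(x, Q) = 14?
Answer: -13801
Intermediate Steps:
y = -45 (y = 9*(0 - 5) = 9*(-5) = -45)
y*307 + V(9, -16) = -45*307 + 14 = -13815 + 14 = -13801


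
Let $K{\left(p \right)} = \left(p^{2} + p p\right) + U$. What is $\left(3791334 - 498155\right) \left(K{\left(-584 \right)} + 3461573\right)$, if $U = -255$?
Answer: $13645056663970$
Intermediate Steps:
$K{\left(p \right)} = -255 + 2 p^{2}$ ($K{\left(p \right)} = \left(p^{2} + p p\right) - 255 = \left(p^{2} + p^{2}\right) - 255 = 2 p^{2} - 255 = -255 + 2 p^{2}$)
$\left(3791334 - 498155\right) \left(K{\left(-584 \right)} + 3461573\right) = \left(3791334 - 498155\right) \left(\left(-255 + 2 \left(-584\right)^{2}\right) + 3461573\right) = 3293179 \left(\left(-255 + 2 \cdot 341056\right) + 3461573\right) = 3293179 \left(\left(-255 + 682112\right) + 3461573\right) = 3293179 \left(681857 + 3461573\right) = 3293179 \cdot 4143430 = 13645056663970$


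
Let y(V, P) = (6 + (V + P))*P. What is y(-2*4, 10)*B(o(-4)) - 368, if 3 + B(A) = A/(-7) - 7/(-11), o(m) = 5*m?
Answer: -25296/77 ≈ -328.52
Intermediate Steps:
y(V, P) = P*(6 + P + V) (y(V, P) = (6 + (P + V))*P = (6 + P + V)*P = P*(6 + P + V))
B(A) = -26/11 - A/7 (B(A) = -3 + (A/(-7) - 7/(-11)) = -3 + (A*(-⅐) - 7*(-1/11)) = -3 + (-A/7 + 7/11) = -3 + (7/11 - A/7) = -26/11 - A/7)
y(-2*4, 10)*B(o(-4)) - 368 = (10*(6 + 10 - 2*4))*(-26/11 - 5*(-4)/7) - 368 = (10*(6 + 10 - 8))*(-26/11 - ⅐*(-20)) - 368 = (10*8)*(-26/11 + 20/7) - 368 = 80*(38/77) - 368 = 3040/77 - 368 = -25296/77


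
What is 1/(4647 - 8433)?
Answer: -1/3786 ≈ -0.00026413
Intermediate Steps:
1/(4647 - 8433) = 1/(-3786) = -1/3786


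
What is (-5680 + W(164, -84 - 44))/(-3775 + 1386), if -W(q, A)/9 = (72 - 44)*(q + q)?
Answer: 88336/2389 ≈ 36.976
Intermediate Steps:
W(q, A) = -504*q (W(q, A) = -9*(72 - 44)*(q + q) = -252*2*q = -504*q)
(-5680 + W(164, -84 - 44))/(-3775 + 1386) = (-5680 - 504*164)/(-3775 + 1386) = (-5680 - 82656)/(-2389) = -88336*(-1/2389) = 88336/2389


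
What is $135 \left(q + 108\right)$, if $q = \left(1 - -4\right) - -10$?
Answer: $16605$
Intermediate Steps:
$q = 15$ ($q = \left(1 + 4\right) + 10 = 5 + 10 = 15$)
$135 \left(q + 108\right) = 135 \left(15 + 108\right) = 135 \cdot 123 = 16605$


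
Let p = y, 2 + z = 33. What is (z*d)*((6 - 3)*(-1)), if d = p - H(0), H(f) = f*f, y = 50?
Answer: -4650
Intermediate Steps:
z = 31 (z = -2 + 33 = 31)
p = 50
H(f) = f**2
d = 50 (d = 50 - 1*0**2 = 50 - 1*0 = 50 + 0 = 50)
(z*d)*((6 - 3)*(-1)) = (31*50)*((6 - 3)*(-1)) = 1550*(3*(-1)) = 1550*(-3) = -4650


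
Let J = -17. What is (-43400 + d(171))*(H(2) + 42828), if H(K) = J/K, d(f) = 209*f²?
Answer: 519654797191/2 ≈ 2.5983e+11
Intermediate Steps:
H(K) = -17/K
(-43400 + d(171))*(H(2) + 42828) = (-43400 + 209*171²)*(-17/2 + 42828) = (-43400 + 209*29241)*(-17*½ + 42828) = (-43400 + 6111369)*(-17/2 + 42828) = 6067969*(85639/2) = 519654797191/2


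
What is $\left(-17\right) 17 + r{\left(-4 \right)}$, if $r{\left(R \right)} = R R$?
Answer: $-273$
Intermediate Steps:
$r{\left(R \right)} = R^{2}$
$\left(-17\right) 17 + r{\left(-4 \right)} = \left(-17\right) 17 + \left(-4\right)^{2} = -289 + 16 = -273$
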